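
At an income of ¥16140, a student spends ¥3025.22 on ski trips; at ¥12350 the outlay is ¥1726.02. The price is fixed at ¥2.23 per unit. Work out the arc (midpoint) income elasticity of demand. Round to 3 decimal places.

With a constant price, Q₁ = 3025.22/2.23 = 1356.601 and Q₂ = 1726.02/2.23 = 774.000 (equivalently, work directly with expenditure since P cancels).
Midpoint %ΔQ = (1726.02 − 3025.22)/2375.62 = -0.54689; midpoint %ΔI = (12350 − 16140)/14245 = -0.26606.
η = -0.54689 / -0.26606 = 2.056.

2.056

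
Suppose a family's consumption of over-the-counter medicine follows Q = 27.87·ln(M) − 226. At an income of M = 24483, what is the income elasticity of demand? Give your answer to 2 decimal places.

0.50

At M = 24483: Q = 55.647.
dQ/dM = 27.87/M = 0.00113834 at this income.
η = (dQ/dM)·(M/Q) = 0.00113834 × (24483/55.647) = 0.50.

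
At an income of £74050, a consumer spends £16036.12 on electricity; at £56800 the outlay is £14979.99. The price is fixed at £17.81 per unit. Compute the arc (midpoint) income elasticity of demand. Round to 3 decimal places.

With a constant price, Q₁ = 16036.12/17.81 = 900.400 and Q₂ = 14979.99/17.81 = 841.100 (equivalently, work directly with expenditure since P cancels).
Midpoint %ΔQ = (14979.99 − 16036.12)/15508.06 = -0.06810; midpoint %ΔI = (56800 − 74050)/65425 = -0.26366.
η = -0.06810 / -0.26366 = 0.258.

0.258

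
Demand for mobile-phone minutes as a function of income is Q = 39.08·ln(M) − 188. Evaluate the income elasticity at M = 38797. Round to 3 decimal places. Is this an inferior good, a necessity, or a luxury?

0.174 (necessity)

At M = 38797: Q = 224.923.
dQ/dM = 39.08/M = 0.00100729 at this income.
η = (dQ/dM)·(M/Q) = 0.00100729 × (38797/224.923) = 0.174.
Since 0 < η < 1, the good is a necessity.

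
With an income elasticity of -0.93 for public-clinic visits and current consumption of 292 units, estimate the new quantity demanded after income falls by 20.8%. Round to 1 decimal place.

%ΔQ ≈ η × %ΔI = -0.93 × (-20.8%) = 19.344%.
New Q ≈ 292 × (1 + 0.19344) = 348.5.

348.5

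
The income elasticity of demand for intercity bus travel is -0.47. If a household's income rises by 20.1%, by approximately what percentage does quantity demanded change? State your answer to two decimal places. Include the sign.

-9.45%

%ΔQ ≈ η × %ΔI = -0.47 × 20.1% = -9.45%.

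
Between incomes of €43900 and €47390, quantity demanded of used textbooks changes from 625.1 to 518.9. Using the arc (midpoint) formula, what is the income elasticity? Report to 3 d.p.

-2.428

ΔQ = 518.9 − 625.1 = -106.2; midpoint Q̄ = (625.1 + 518.9)/2 = 572.
ΔI = 47390 − 43900 = 3490; midpoint Ī = (43900 + 47390)/2 = 45645.
η = (ΔQ/Q̄) ÷ (ΔI/Ī) = (-106.2/572) ÷ (3490/45645) = -2.428.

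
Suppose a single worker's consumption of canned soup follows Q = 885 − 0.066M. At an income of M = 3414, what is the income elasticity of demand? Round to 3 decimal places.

-0.342

At M = 3414: Q = 659.676.
dQ/dM = −0.066.
η = (dQ/dM)·(M/Q) = -0.066 × (3414/659.676) = -0.342.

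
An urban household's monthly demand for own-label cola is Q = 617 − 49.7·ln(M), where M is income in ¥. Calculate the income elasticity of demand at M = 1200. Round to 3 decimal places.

At M = 1200: Q = 264.623.
dQ/dM = -49.7/M = -0.0414167 at this income.
η = (dQ/dM)·(M/Q) = -0.0414167 × (1200/264.623) = -0.188.

-0.188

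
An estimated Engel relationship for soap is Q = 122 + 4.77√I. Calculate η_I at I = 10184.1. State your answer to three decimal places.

At I = 10184.1: Q = 603.371.
dQ/dI = 4.77/(2√I) = 0.0236334 at this income.
η = (dQ/dI)·(I/Q) = 0.0236334 × (10184.1/603.371) = 0.399.

0.399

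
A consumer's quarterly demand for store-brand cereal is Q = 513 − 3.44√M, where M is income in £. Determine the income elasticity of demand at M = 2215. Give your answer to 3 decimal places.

-0.231

At M = 2215: Q = 351.101.
dQ/dM = -3.44/(2√M) = -0.0365461 at this income.
η = (dQ/dM)·(M/Q) = -0.0365461 × (2215/351.101) = -0.231.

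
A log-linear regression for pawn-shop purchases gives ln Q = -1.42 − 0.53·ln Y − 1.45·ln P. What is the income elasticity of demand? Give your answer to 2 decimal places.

In a log-linear demand, the coefficient on ln Y is the income elasticity.
So η = -0.53.

-0.53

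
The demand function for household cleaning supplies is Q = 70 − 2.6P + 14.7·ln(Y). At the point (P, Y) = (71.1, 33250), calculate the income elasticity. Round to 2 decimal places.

At P = 71.1, Y = 33250: Q = 38.194.
Holding P constant, ∂Q/∂Y = 14.7/Y = 0.000442105.
η_Y = (∂Q/∂Y)·(Y/Q) = 0.000442105 × (33250/38.194) = 0.38.

0.38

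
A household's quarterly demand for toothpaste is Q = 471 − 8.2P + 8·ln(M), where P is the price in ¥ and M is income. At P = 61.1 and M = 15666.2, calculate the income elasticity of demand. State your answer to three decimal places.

0.169

At P = 61.1, M = 15666.2: Q = 47.254.
Holding P constant, ∂Q/∂M = 8/M = 0.000510654.
η_M = (∂Q/∂M)·(M/Q) = 0.000510654 × (15666.2/47.254) = 0.169.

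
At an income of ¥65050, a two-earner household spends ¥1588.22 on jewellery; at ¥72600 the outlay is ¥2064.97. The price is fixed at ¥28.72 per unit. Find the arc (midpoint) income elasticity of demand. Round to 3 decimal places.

2.379

With a constant price, Q₁ = 1588.22/28.72 = 55.300 and Q₂ = 2064.97/28.72 = 71.900 (equivalently, work directly with expenditure since P cancels).
Midpoint %ΔQ = (2064.97 − 1588.22)/1826.59 = 0.26100; midpoint %ΔI = (72600 − 65050)/68825 = 0.10970.
η = 0.26100 / 0.10970 = 2.379.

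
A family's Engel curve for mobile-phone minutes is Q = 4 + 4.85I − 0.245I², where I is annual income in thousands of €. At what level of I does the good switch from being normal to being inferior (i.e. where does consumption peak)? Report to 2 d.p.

9.90

dQ/dI = 4.85 − 0.49I.
The good is inferior where dQ/dI < 0. Setting dQ/dI = 0 gives I = 4.85 / 0.49 = 9.90.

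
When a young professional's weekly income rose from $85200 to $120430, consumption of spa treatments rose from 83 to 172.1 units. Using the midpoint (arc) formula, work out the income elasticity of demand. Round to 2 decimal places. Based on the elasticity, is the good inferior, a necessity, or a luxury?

2.04 (luxury)

ΔQ = 172.1 − 83 = 89.1; midpoint Q̄ = (83 + 172.1)/2 = 127.55.
ΔI = 120430 − 85200 = 35230; midpoint Ī = (85200 + 120430)/2 = 102815.
η = (ΔQ/Q̄) ÷ (ΔI/Ī) = (89.1/127.55) ÷ (35230/102815) = 2.04.
η > 1 ⇒ luxury.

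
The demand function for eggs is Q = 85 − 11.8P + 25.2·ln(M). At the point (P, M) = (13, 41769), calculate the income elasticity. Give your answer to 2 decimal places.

At P = 13, M = 41769: Q = 199.726.
Holding P constant, ∂Q/∂M = 25.2/M = 0.000603318.
η_M = (∂Q/∂M)·(M/Q) = 0.000603318 × (41769/199.726) = 0.13.

0.13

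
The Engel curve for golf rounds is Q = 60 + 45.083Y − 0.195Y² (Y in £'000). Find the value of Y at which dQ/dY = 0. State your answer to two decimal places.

dQ/dY = 45.083 − 0.39Y.
The good is inferior where dQ/dY < 0. Setting dQ/dY = 0 gives Y = 45.083 / 0.39 = 115.60.

115.60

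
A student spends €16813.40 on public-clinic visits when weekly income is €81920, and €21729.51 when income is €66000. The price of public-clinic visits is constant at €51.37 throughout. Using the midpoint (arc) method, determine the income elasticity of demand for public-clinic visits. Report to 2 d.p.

-1.19

With a constant price, Q₁ = 16813.40/51.37 = 327.300 and Q₂ = 21729.51/51.37 = 423.000 (equivalently, work directly with expenditure since P cancels).
Midpoint %ΔQ = (21729.51 − 16813.40)/19271.46 = 0.25510; midpoint %ΔI = (66000 − 81920)/73960 = -0.21525.
η = 0.25510 / -0.21525 = -1.19.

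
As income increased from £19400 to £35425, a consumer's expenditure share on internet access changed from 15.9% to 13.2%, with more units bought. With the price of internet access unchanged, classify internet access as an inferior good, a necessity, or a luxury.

necessity

Quantity rises but the budget share falls as income rises, so 0 < η < 1.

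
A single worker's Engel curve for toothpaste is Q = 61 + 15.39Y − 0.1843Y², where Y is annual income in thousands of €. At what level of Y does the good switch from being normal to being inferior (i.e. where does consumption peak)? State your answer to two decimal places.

41.75

dQ/dY = 15.39 − 0.3686Y.
The good is inferior where dQ/dY < 0. Setting dQ/dY = 0 gives Y = 15.39 / 0.3686 = 41.75.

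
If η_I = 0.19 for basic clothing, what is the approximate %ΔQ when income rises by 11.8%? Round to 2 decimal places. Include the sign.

2.24%

%ΔQ ≈ η × %ΔI = 0.19 × 11.8% = 2.24%.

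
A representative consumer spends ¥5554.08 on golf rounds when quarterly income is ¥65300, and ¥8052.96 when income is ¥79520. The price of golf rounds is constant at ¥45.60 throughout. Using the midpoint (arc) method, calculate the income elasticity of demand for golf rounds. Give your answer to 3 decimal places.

1.870

With a constant price, Q₁ = 5554.08/45.60 = 121.800 and Q₂ = 8052.96/45.60 = 176.600 (equivalently, work directly with expenditure since P cancels).
Midpoint %ΔQ = (8052.96 − 5554.08)/6803.52 = 0.36729; midpoint %ΔI = (79520 − 65300)/72410 = 0.19638.
η = 0.36729 / 0.19638 = 1.870.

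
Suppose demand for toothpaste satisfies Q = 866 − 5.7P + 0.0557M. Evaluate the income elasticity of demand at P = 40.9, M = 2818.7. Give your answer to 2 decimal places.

0.20

At P = 40.9, M = 2818.7: Q = 789.872.
Holding P constant, ∂Q/∂M = 0.0557.
η_M = (∂Q/∂M)·(M/Q) = 0.0557 × (2818.7/789.872) = 0.20.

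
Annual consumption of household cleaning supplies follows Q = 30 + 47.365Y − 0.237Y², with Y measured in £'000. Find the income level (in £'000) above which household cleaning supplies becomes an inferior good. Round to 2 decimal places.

dQ/dY = 47.365 − 0.474Y.
The good is inferior where dQ/dY < 0. Setting dQ/dY = 0 gives Y = 47.365 / 0.474 = 99.93.

99.93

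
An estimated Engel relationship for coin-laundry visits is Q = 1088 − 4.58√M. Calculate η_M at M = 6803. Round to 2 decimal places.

-0.27

At M = 6803: Q = 710.240.
dQ/dM = -4.58/(2√M) = -0.0277642 at this income.
η = (dQ/dM)·(M/Q) = -0.0277642 × (6803/710.240) = -0.27.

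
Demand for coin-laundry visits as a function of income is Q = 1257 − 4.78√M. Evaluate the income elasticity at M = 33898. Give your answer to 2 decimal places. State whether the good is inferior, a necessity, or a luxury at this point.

At M = 33898: Q = 376.935.
dQ/dM = -4.78/(2√M) = -0.0129811 at this income.
η = (dQ/dM)·(M/Q) = -0.0129811 × (33898/376.935) = -1.17.
Since η < 0, the good is an inferior good.

-1.17 (inferior good)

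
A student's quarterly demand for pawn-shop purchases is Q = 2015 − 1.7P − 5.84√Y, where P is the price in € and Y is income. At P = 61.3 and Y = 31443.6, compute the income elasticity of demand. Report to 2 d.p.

At P = 61.3, Y = 31443.6: Q = 875.221.
Holding P constant, ∂Q/∂Y = -5.84/(2√Y) = -0.0164671.
η_Y = (∂Q/∂Y)·(Y/Q) = -0.0164671 × (31443.6/875.221) = -0.59.

-0.59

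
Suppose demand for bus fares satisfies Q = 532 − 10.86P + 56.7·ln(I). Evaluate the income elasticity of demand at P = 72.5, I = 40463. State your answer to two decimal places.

At P = 72.5, I = 40463: Q = 346.132.
Holding P constant, ∂Q/∂I = 56.7/I = 0.00140128.
η_I = (∂Q/∂I)·(I/Q) = 0.00140128 × (40463/346.132) = 0.16.

0.16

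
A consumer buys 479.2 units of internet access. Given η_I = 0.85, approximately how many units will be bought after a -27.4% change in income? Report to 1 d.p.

%ΔQ ≈ η × %ΔI = 0.85 × (-27.4%) = -23.29%.
New Q ≈ 479.2 × (1 − 0.2329) = 367.6.

367.6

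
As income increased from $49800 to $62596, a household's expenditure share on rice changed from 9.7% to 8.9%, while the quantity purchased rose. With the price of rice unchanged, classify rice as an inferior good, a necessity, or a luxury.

Quantity rises but the budget share falls as income rises, so 0 < η < 1.

necessity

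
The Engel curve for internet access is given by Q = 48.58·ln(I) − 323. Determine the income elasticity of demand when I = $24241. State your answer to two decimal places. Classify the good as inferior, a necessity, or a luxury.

0.29 (necessity)

At I = 24241: Q = 167.454.
dQ/dI = 48.58/I = 0.00200404 at this income.
η = (dQ/dI)·(I/Q) = 0.00200404 × (24241/167.454) = 0.29.
Since 0 < η < 1, the good is a necessity.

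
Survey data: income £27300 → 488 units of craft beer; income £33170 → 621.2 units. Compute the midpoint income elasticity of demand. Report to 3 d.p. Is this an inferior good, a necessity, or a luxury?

ΔQ = 621.2 − 488 = 133.2; midpoint Q̄ = (488 + 621.2)/2 = 554.6.
ΔI = 33170 − 27300 = 5870; midpoint Ī = (27300 + 33170)/2 = 30235.
η = (ΔQ/Q̄) ÷ (ΔI/Ī) = (133.2/554.6) ÷ (5870/30235) = 1.237.
η > 1 ⇒ luxury.

1.237 (luxury)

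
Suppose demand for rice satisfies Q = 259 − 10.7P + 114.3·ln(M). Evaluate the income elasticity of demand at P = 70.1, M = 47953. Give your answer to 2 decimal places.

0.15

At P = 70.1, M = 47953: Q = 740.853.
Holding P constant, ∂Q/∂M = 114.3/M = 0.00238358.
η_M = (∂Q/∂M)·(M/Q) = 0.00238358 × (47953/740.853) = 0.15.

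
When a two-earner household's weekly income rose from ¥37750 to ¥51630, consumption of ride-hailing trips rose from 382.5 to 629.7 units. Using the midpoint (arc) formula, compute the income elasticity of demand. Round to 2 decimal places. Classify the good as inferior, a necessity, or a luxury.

ΔQ = 629.7 − 382.5 = 247.2; midpoint Q̄ = (382.5 + 629.7)/2 = 506.1.
ΔI = 51630 − 37750 = 13880; midpoint Ī = (37750 + 51630)/2 = 44690.
η = (ΔQ/Q̄) ÷ (ΔI/Ī) = (247.2/506.1) ÷ (13880/44690) = 1.57.
η > 1 ⇒ luxury.

1.57 (luxury)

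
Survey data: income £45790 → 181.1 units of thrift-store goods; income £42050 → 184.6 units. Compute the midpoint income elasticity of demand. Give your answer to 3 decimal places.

ΔQ = 184.6 − 181.1 = 3.5; midpoint Q̄ = (181.1 + 184.6)/2 = 182.85.
ΔI = 42050 − 45790 = -3740; midpoint Ī = (45790 + 42050)/2 = 43920.
η = (ΔQ/Q̄) ÷ (ΔI/Ī) = (3.5/182.85) ÷ (-3740/43920) = -0.225.

-0.225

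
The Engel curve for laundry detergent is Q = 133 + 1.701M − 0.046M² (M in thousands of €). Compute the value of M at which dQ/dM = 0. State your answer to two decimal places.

18.49

dQ/dM = 1.701 − 0.092M.
The good is inferior where dQ/dM < 0. Setting dQ/dM = 0 gives M = 1.701 / 0.092 = 18.49.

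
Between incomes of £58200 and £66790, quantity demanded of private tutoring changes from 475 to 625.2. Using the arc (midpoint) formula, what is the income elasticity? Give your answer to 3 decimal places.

1.986

ΔQ = 625.2 − 475 = 150.2; midpoint Q̄ = (475 + 625.2)/2 = 550.1.
ΔI = 66790 − 58200 = 8590; midpoint Ī = (58200 + 66790)/2 = 62495.
η = (ΔQ/Q̄) ÷ (ΔI/Ī) = (150.2/550.1) ÷ (8590/62495) = 1.986.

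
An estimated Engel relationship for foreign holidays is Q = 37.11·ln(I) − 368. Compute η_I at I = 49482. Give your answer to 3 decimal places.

At I = 49482: Q = 33.136.
dQ/dI = 37.11/I = 0.00074997 at this income.
η = (dQ/dI)·(I/Q) = 0.00074997 × (49482/33.136) = 1.120.

1.120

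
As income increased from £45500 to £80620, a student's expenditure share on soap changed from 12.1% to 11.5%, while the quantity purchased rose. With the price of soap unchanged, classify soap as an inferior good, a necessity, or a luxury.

Quantity rises but the budget share falls as income rises, so 0 < η < 1.

necessity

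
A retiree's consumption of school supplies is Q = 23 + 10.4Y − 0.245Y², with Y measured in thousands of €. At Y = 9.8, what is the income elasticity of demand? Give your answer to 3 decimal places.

At Y = 9.8: Q = 101.3902.
dQ/dY = 10.4 − 0.49Y = 5.59800.
η = (dQ/dY)·(Y/Q) = 5.59800 × (9.8/101.3902) = 0.541.

0.541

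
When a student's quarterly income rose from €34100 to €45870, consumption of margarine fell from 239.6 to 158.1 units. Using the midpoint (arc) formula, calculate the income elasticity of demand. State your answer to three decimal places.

ΔQ = 158.1 − 239.6 = -81.5; midpoint Q̄ = (239.6 + 158.1)/2 = 198.85.
ΔI = 45870 − 34100 = 11770; midpoint Ī = (34100 + 45870)/2 = 39985.
η = (ΔQ/Q̄) ÷ (ΔI/Ī) = (-81.5/198.85) ÷ (11770/39985) = -1.392.

-1.392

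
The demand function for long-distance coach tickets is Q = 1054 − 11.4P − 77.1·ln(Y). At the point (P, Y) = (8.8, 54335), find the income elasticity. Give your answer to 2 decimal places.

-0.68

At P = 8.8, Y = 54335: Q = 113.065.
Holding P constant, ∂Q/∂Y = -77.1/Y = -0.00141897.
η_Y = (∂Q/∂Y)·(Y/Q) = -0.00141897 × (54335/113.065) = -0.68.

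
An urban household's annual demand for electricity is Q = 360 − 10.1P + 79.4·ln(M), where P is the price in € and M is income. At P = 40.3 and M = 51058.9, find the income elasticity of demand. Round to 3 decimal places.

At P = 40.3, M = 51058.9: Q = 813.724.
Holding P constant, ∂Q/∂M = 79.4/M = 0.00155507.
η_M = (∂Q/∂M)·(M/Q) = 0.00155507 × (51058.9/813.724) = 0.098.

0.098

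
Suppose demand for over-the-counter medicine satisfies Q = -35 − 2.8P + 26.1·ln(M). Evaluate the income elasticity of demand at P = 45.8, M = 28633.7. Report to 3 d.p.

At P = 45.8, M = 28633.7: Q = 104.607.
Holding P constant, ∂Q/∂M = 26.1/M = 0.000911513.
η_M = (∂Q/∂M)·(M/Q) = 0.000911513 × (28633.7/104.607) = 0.250.

0.250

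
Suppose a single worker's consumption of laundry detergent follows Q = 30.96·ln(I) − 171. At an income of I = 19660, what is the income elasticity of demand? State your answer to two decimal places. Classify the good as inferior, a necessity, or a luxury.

0.23 (necessity)

At I = 19660: Q = 135.081.
dQ/dI = 30.96/I = 0.00157477 at this income.
η = (dQ/dI)·(I/Q) = 0.00157477 × (19660/135.081) = 0.23.
Since 0 < η < 1, the good is a necessity.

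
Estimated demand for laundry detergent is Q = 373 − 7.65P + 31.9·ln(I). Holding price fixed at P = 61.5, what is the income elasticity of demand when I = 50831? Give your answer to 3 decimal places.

0.129

At P = 61.5, I = 50831: Q = 248.202.
Holding P constant, ∂Q/∂I = 31.9/I = 0.00062757.
η_I = (∂Q/∂I)·(I/Q) = 0.00062757 × (50831/248.202) = 0.129.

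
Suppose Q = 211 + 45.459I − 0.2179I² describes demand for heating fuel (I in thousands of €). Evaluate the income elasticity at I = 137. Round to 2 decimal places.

-0.83

At I = 137: Q = 2349.1179.
dQ/dI = 45.459 − 0.4358I = -14.24560.
η = (dQ/dI)·(I/Q) = -14.24560 × (137/2349.1179) = -0.83.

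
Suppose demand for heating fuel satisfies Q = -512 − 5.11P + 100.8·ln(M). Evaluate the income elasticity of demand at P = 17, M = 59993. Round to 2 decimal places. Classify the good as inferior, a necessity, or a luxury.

At P = 17, M = 59993: Q = 510.130.
Holding P constant, ∂Q/∂M = 100.8/M = 0.0016802.
η_M = (∂Q/∂M)·(M/Q) = 0.0016802 × (59993/510.130) = 0.20.
Since 0 < η < 1, this is a necessity.

0.20 (necessity)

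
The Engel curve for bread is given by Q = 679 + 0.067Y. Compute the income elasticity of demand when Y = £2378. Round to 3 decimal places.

0.190

At Y = 2378: Q = 838.326.
dQ/dY = 0.067.
η = (dQ/dY)·(Y/Q) = 0.067 × (2378/838.326) = 0.190.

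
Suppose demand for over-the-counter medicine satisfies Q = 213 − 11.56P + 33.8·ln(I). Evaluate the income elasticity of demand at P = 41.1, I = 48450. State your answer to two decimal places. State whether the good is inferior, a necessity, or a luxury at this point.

0.33 (necessity)

At P = 41.1, I = 48450: Q = 102.528.
Holding P constant, ∂Q/∂I = 33.8/I = 0.000697626.
η_I = (∂Q/∂I)·(I/Q) = 0.000697626 × (48450/102.528) = 0.33.
Since 0 < η < 1, this is a necessity.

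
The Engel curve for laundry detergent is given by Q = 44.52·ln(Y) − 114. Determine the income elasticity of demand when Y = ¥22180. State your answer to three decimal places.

0.134

At Y = 22180: Q = 331.509.
dQ/dY = 44.52/Y = 0.00200721 at this income.
η = (dQ/dY)·(Y/Q) = 0.00200721 × (22180/331.509) = 0.134.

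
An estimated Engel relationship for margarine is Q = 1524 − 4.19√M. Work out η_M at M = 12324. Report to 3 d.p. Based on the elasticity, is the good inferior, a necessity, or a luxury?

-0.220 (inferior good)

At M = 12324: Q = 1058.853.
dQ/dM = -4.19/(2√M) = -0.0188716 at this income.
η = (dQ/dM)·(M/Q) = -0.0188716 × (12324/1058.853) = -0.220.
Since η < 0, the good is an inferior good.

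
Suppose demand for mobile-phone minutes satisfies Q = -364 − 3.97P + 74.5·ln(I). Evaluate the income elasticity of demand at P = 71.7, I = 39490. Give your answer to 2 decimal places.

0.53

At P = 71.7, I = 39490: Q = 139.844.
Holding P constant, ∂Q/∂I = 74.5/I = 0.00188655.
η_I = (∂Q/∂I)·(I/Q) = 0.00188655 × (39490/139.844) = 0.53.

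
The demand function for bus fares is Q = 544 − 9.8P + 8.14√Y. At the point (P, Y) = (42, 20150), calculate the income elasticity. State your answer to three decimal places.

At P = 42, Y = 20150: Q = 1287.879.
Holding P constant, ∂Q/∂Y = 8.14/(2√Y) = 0.0286719.
η_Y = (∂Q/∂Y)·(Y/Q) = 0.0286719 × (20150/1287.879) = 0.449.

0.449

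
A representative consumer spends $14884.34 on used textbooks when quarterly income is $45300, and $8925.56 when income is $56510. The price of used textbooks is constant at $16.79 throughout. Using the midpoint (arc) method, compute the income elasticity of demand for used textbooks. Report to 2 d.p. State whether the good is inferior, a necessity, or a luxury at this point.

With a constant price, Q₁ = 14884.34/16.79 = 886.500 and Q₂ = 8925.56/16.79 = 531.600 (equivalently, work directly with expenditure since P cancels).
Midpoint %ΔQ = (8925.56 − 14884.34)/11904.95 = -0.50053; midpoint %ΔI = (56510 − 45300)/50905 = 0.22021.
η = -0.50053 / 0.22021 = -2.27.
η < 0 ⇒ inferior good.

-2.27 (inferior good)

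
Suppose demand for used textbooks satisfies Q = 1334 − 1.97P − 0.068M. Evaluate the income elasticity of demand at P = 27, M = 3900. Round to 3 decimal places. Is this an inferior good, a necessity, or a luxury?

At P = 27, M = 3900: Q = 1015.610.
Holding P constant, ∂Q/∂M = −0.068.
η_M = (∂Q/∂M)·(M/Q) = -0.068 × (3900/1015.610) = -0.261.
Since η < 0, this is an inferior good.

-0.261 (inferior good)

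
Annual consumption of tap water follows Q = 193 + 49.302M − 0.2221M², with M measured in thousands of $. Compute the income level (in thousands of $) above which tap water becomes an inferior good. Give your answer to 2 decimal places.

110.99

dQ/dM = 49.302 − 0.4442M.
The good is inferior where dQ/dM < 0. Setting dQ/dM = 0 gives M = 49.302 / 0.4442 = 110.99.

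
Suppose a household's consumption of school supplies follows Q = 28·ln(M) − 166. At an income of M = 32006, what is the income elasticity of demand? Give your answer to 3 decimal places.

At M = 32006: Q = 124.463.
dQ/dM = 28/M = 0.000874836 at this income.
η = (dQ/dM)·(M/Q) = 0.000874836 × (32006/124.463) = 0.225.

0.225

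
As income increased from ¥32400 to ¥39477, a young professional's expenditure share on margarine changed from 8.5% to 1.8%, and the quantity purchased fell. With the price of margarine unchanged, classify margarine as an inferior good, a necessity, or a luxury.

inferior good

Quantity demanded falls as income rises, so η < 0.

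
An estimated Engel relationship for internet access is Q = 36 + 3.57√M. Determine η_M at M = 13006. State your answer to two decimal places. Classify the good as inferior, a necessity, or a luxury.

0.46 (necessity)

At M = 13006: Q = 443.137.
dQ/dM = 3.57/(2√M) = 0.0156519 at this income.
η = (dQ/dM)·(M/Q) = 0.0156519 × (13006/443.137) = 0.46.
Since 0 < η < 1, the good is a necessity.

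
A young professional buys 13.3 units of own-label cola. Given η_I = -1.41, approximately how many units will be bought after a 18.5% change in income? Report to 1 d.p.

%ΔQ ≈ η × %ΔI = -1.41 × 18.5% = -26.085%.
New Q ≈ 13.3 × (1 − 0.26085) = 9.8.

9.8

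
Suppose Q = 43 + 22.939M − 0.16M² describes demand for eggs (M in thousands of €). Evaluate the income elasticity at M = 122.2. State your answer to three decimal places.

-4.323

At M = 122.2: Q = 456.8914.
dQ/dM = 22.939 − 0.32M = -16.16500.
η = (dQ/dM)·(M/Q) = -16.16500 × (122.2/456.8914) = -4.323.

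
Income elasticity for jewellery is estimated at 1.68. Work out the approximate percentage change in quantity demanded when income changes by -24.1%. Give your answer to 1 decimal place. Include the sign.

%ΔQ ≈ η × %ΔI = 1.68 × (-24.1%) = -40.5%.

-40.5%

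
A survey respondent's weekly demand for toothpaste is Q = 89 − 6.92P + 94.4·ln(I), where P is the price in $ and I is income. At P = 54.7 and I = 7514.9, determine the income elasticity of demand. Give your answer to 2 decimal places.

At P = 54.7, I = 7514.9: Q = 552.962.
Holding P constant, ∂Q/∂I = 94.4/I = 0.0125617.
η_I = (∂Q/∂I)·(I/Q) = 0.0125617 × (7514.9/552.962) = 0.17.

0.17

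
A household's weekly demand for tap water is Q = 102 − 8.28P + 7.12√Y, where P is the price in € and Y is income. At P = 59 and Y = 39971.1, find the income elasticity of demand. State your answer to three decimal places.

At P = 59, Y = 39971.1: Q = 1036.965.
Holding P constant, ∂Q/∂Y = 7.12/(2√Y) = 0.0178064.
η_Y = (∂Q/∂Y)·(Y/Q) = 0.0178064 × (39971.1/1036.965) = 0.686.

0.686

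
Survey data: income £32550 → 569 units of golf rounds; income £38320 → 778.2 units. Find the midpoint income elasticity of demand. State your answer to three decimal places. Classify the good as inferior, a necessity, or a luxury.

ΔQ = 778.2 − 569 = 209.2; midpoint Q̄ = (569 + 778.2)/2 = 673.6.
ΔI = 38320 − 32550 = 5770; midpoint Ī = (32550 + 38320)/2 = 35435.
η = (ΔQ/Q̄) ÷ (ΔI/Ī) = (209.2/673.6) ÷ (5770/35435) = 1.907.
η > 1 ⇒ luxury.

1.907 (luxury)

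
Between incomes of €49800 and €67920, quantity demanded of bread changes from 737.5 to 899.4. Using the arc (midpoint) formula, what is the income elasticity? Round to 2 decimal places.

ΔQ = 899.4 − 737.5 = 161.9; midpoint Q̄ = (737.5 + 899.4)/2 = 818.45.
ΔI = 67920 − 49800 = 18120; midpoint Ī = (49800 + 67920)/2 = 58860.
η = (ΔQ/Q̄) ÷ (ΔI/Ī) = (161.9/818.45) ÷ (18120/58860) = 0.64.

0.64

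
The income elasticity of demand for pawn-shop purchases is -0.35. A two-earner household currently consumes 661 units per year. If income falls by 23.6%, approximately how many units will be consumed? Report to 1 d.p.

%ΔQ ≈ η × %ΔI = -0.35 × (-23.6%) = 8.26%.
New Q ≈ 661 × (1 + 0.0826) = 715.6.

715.6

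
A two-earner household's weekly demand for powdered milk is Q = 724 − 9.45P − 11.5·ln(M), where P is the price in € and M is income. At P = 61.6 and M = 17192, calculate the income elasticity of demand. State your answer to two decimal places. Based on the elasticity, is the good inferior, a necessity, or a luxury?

At P = 61.6, M = 17192: Q = 29.730.
Holding P constant, ∂Q/∂M = -11.5/M = -0.000668916.
η_M = (∂Q/∂M)·(M/Q) = -0.000668916 × (17192/29.730) = -0.39.
Since η < 0, this is an inferior good.

-0.39 (inferior good)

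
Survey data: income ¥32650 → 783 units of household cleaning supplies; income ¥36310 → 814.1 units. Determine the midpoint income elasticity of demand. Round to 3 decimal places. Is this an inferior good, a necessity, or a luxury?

0.367 (necessity)

ΔQ = 814.1 − 783 = 31.1; midpoint Q̄ = (783 + 814.1)/2 = 798.55.
ΔI = 36310 − 32650 = 3660; midpoint Ī = (32650 + 36310)/2 = 34480.
η = (ΔQ/Q̄) ÷ (ΔI/Ī) = (31.1/798.55) ÷ (3660/34480) = 0.367.
0 < η < 1 ⇒ necessity.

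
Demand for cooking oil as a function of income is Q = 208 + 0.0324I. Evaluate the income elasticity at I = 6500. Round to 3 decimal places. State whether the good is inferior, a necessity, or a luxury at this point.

At I = 6500: Q = 418.600.
dQ/dI = 0.0324.
η = (dQ/dI)·(I/Q) = 0.0324 × (6500/418.600) = 0.503.
Since 0 < η < 1, the good is a necessity.

0.503 (necessity)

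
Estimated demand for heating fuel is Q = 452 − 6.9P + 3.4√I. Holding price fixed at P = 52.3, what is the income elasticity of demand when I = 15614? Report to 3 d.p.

0.412

At P = 52.3, I = 15614: Q = 515.980.
Holding P constant, ∂Q/∂I = 3.4/(2√I) = 0.0136048.
η_I = (∂Q/∂I)·(I/Q) = 0.0136048 × (15614/515.980) = 0.412.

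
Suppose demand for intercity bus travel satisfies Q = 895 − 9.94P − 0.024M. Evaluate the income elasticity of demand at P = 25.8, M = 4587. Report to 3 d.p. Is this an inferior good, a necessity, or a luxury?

-0.208 (inferior good)

At P = 25.8, M = 4587: Q = 528.460.
Holding P constant, ∂Q/∂M = −0.024.
η_M = (∂Q/∂M)·(M/Q) = -0.024 × (4587/528.460) = -0.208.
Since η < 0, this is an inferior good.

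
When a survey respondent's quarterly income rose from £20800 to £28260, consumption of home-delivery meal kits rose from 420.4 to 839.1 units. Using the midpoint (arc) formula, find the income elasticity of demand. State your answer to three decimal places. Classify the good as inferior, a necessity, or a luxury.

ΔQ = 839.1 − 420.4 = 418.7; midpoint Q̄ = (420.4 + 839.1)/2 = 629.75.
ΔI = 28260 − 20800 = 7460; midpoint Ī = (20800 + 28260)/2 = 24530.
η = (ΔQ/Q̄) ÷ (ΔI/Ī) = (418.7/629.75) ÷ (7460/24530) = 2.186.
η > 1 ⇒ luxury.

2.186 (luxury)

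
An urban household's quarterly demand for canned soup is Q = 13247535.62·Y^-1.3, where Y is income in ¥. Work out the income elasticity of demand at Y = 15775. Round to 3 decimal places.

For Q = A·Y^β the income elasticity is constant and equal to β.
Here β = -1.3, so η = -1.300.

-1.300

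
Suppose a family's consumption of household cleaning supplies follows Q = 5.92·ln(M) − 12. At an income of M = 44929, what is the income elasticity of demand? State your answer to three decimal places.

At M = 44929: Q = 51.420.
dQ/dM = 5.92/M = 0.000131763 at this income.
η = (dQ/dM)·(M/Q) = 0.000131763 × (44929/51.420) = 0.115.

0.115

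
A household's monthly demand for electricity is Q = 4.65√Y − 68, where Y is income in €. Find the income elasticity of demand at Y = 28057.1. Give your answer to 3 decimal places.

At Y = 28057.1: Q = 710.887.
dQ/dY = 4.65/(2√Y) = 0.0138804 at this income.
η = (dQ/dY)·(Y/Q) = 0.0138804 × (28057.1/710.887) = 0.548.

0.548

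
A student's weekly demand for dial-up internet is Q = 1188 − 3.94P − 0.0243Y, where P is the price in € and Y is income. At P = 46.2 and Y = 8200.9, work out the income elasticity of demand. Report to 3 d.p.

-0.247

At P = 46.2, Y = 8200.9: Q = 806.690.
Holding P constant, ∂Q/∂Y = −0.0243.
η_Y = (∂Q/∂Y)·(Y/Q) = -0.0243 × (8200.9/806.690) = -0.247.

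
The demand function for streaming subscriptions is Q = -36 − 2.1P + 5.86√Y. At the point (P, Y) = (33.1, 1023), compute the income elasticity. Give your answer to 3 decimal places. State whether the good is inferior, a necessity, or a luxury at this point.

At P = 33.1, Y = 1023: Q = 81.918.
Holding P constant, ∂Q/∂Y = 5.86/(2√Y) = 0.0916072.
η_Y = (∂Q/∂Y)·(Y/Q) = 0.0916072 × (1023/81.918) = 1.144.
Since η > 1, this is a luxury.

1.144 (luxury)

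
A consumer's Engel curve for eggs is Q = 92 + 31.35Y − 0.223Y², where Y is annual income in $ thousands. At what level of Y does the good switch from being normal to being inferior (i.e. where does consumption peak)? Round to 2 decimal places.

70.29

dQ/dY = 31.35 − 0.446Y.
The good is inferior where dQ/dY < 0. Setting dQ/dY = 0 gives Y = 31.35 / 0.446 = 70.29.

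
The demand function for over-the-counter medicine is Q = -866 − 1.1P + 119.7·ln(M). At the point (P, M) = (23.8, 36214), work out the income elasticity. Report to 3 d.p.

0.329

At P = 23.8, M = 36214: Q = 364.335.
Holding P constant, ∂Q/∂M = 119.7/M = 0.00330535.
η_M = (∂Q/∂M)·(M/Q) = 0.00330535 × (36214/364.335) = 0.329.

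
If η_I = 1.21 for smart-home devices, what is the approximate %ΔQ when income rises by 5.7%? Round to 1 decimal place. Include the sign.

6.9%

%ΔQ ≈ η × %ΔI = 1.21 × 5.7% = 6.9%.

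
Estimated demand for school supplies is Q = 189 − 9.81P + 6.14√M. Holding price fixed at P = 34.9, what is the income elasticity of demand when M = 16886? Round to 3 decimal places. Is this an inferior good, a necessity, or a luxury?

0.619 (necessity)

At P = 34.9, M = 16886: Q = 644.500.
Holding P constant, ∂Q/∂M = 6.14/(2√M) = 0.0236252.
η_M = (∂Q/∂M)·(M/Q) = 0.0236252 × (16886/644.500) = 0.619.
Since 0 < η < 1, this is a necessity.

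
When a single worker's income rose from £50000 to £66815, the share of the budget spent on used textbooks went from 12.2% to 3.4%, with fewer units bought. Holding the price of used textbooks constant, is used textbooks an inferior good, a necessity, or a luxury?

Quantity demanded falls as income rises, so η < 0.

inferior good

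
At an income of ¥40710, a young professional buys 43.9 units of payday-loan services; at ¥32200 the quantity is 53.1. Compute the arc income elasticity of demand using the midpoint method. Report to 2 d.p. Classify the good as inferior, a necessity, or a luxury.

-0.81 (inferior good)

ΔQ = 53.1 − 43.9 = 9.2; midpoint Q̄ = (43.9 + 53.1)/2 = 48.5.
ΔI = 32200 − 40710 = -8510; midpoint Ī = (40710 + 32200)/2 = 36455.
η = (ΔQ/Q̄) ÷ (ΔI/Ī) = (9.2/48.5) ÷ (-8510/36455) = -0.81.
η < 0 ⇒ inferior good.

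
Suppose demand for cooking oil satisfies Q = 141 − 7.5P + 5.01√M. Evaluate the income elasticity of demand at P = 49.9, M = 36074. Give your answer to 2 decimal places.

0.66

At P = 49.9, M = 36074: Q = 718.307.
Holding P constant, ∂Q/∂M = 5.01/(2√M) = 0.013189.
η_M = (∂Q/∂M)·(M/Q) = 0.013189 × (36074/718.307) = 0.66.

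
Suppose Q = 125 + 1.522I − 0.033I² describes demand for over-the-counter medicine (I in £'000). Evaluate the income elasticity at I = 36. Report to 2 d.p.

-0.22

At I = 36: Q = 137.0240.
dQ/dI = 1.522 − 0.066I = -0.85400.
η = (dQ/dI)·(I/Q) = -0.85400 × (36/137.0240) = -0.22.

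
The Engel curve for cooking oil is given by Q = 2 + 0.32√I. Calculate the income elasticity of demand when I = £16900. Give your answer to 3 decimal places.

0.477

At I = 16900: Q = 43.600.
dQ/dI = 0.32/(2√I) = 0.00123077 at this income.
η = (dQ/dI)·(I/Q) = 0.00123077 × (16900/43.600) = 0.477.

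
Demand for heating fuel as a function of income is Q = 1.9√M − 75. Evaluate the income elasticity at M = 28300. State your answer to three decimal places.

At M = 28300: Q = 244.629.
dQ/dM = 1.9/(2√M) = 0.00564716 at this income.
η = (dQ/dM)·(M/Q) = 0.00564716 × (28300/244.629) = 0.653.

0.653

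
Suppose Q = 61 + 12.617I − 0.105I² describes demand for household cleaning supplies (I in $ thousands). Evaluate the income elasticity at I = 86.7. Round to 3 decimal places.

At I = 86.7: Q = 365.6205.
dQ/dI = 12.617 − 0.21I = -5.59000.
η = (dQ/dI)·(I/Q) = -5.59000 × (86.7/365.6205) = -1.326.

-1.326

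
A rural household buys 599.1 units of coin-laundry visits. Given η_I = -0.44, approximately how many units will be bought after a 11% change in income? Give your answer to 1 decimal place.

570.1

%ΔQ ≈ η × %ΔI = -0.44 × 11% = -4.84%.
New Q ≈ 599.1 × (1 − 0.0484) = 570.1.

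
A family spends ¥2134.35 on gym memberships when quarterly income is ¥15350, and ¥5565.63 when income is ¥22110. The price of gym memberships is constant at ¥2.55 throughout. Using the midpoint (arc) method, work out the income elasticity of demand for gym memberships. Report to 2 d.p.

2.47

With a constant price, Q₁ = 2134.35/2.55 = 837.000 and Q₂ = 5565.63/2.55 = 2182.600 (equivalently, work directly with expenditure since P cancels).
Midpoint %ΔQ = (5565.63 − 2134.35)/3849.99 = 0.89124; midpoint %ΔI = (22110 − 15350)/18730 = 0.36092.
η = 0.89124 / 0.36092 = 2.47.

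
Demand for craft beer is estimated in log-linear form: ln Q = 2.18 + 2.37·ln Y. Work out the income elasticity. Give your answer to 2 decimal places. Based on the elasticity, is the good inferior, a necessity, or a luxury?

In a log-linear demand, the coefficient on ln Y is the income elasticity.
So η = 2.37.
η > 1 ⇒ luxury.

2.37 (luxury)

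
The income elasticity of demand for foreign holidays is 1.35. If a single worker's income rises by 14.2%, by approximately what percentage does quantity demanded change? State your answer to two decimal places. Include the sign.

%ΔQ ≈ η × %ΔI = 1.35 × 14.2% = 19.17%.

19.17%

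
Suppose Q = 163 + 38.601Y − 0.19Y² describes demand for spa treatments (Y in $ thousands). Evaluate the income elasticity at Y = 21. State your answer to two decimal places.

At Y = 21: Q = 889.8310.
dQ/dY = 38.601 − 0.38Y = 30.62100.
η = (dQ/dY)·(Y/Q) = 30.62100 × (21/889.8310) = 0.72.

0.72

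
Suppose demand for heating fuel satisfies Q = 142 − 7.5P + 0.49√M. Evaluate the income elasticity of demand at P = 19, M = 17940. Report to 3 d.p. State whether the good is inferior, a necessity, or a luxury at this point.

0.504 (necessity)

At P = 19, M = 17940: Q = 65.131.
Holding P constant, ∂Q/∂M = 0.49/(2√M) = 0.00182917.
η_M = (∂Q/∂M)·(M/Q) = 0.00182917 × (17940/65.131) = 0.504.
Since 0 < η < 1, this is a necessity.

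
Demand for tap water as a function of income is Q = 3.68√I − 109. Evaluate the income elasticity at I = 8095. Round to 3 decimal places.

0.745

At I = 8095: Q = 222.098.
dQ/dI = 3.68/(2√I) = 0.0204508 at this income.
η = (dQ/dI)·(I/Q) = 0.0204508 × (8095/222.098) = 0.745.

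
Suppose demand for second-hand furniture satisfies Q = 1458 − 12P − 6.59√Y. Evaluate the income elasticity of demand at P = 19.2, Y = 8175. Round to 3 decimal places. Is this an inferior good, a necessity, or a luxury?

At P = 19.2, Y = 8175: Q = 631.760.
Holding P constant, ∂Q/∂Y = -6.59/(2√Y) = -0.0364428.
η_Y = (∂Q/∂Y)·(Y/Q) = -0.0364428 × (8175/631.760) = -0.472.
Since η < 0, this is an inferior good.

-0.472 (inferior good)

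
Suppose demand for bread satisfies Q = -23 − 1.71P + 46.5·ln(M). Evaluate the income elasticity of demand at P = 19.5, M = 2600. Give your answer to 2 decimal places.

0.15

At P = 19.5, M = 2600: Q = 309.297.
Holding P constant, ∂Q/∂M = 46.5/M = 0.0178846.
η_M = (∂Q/∂M)·(M/Q) = 0.0178846 × (2600/309.297) = 0.15.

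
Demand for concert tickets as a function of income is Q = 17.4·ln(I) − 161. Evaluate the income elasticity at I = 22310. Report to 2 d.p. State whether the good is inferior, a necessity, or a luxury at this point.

At I = 22310: Q = 13.223.
dQ/dI = 17.4/I = 0.000779919 at this income.
η = (dQ/dI)·(I/Q) = 0.000779919 × (22310/13.223) = 1.32.
Since η > 1, the good is a luxury.

1.32 (luxury)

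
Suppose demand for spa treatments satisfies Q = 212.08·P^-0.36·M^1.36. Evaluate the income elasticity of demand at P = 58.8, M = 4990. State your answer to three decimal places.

1.360

For a multiplicative demand Q = A·P^α·M^β, the income elasticity is β everywhere.
Here β = 1.36, so η = 1.360.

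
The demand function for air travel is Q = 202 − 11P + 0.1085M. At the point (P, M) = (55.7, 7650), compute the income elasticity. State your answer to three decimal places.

1.979

At P = 55.7, M = 7650: Q = 419.325.
Holding P constant, ∂Q/∂M = 0.1085.
η_M = (∂Q/∂M)·(M/Q) = 0.1085 × (7650/419.325) = 1.979.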